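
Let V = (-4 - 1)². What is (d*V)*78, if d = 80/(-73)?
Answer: -156000/73 ≈ -2137.0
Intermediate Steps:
d = -80/73 (d = 80*(-1/73) = -80/73 ≈ -1.0959)
V = 25 (V = (-5)² = 25)
(d*V)*78 = -80/73*25*78 = -2000/73*78 = -156000/73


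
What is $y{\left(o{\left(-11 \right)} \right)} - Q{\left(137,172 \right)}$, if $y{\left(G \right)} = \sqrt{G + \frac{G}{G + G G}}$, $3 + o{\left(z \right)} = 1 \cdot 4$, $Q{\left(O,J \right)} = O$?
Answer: $-137 + \frac{\sqrt{6}}{2} \approx -135.78$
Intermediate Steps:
$o{\left(z \right)} = 1$ ($o{\left(z \right)} = -3 + 1 \cdot 4 = -3 + 4 = 1$)
$y{\left(G \right)} = \sqrt{G + \frac{G}{G + G^{2}}}$
$y{\left(o{\left(-11 \right)} \right)} - Q{\left(137,172 \right)} = \sqrt{\frac{1 + 1 \left(1 + 1\right)}{1 + 1}} - 137 = \sqrt{\frac{1 + 1 \cdot 2}{2}} - 137 = \sqrt{\frac{1 + 2}{2}} - 137 = \sqrt{\frac{1}{2} \cdot 3} - 137 = \sqrt{\frac{3}{2}} - 137 = \frac{\sqrt{6}}{2} - 137 = -137 + \frac{\sqrt{6}}{2}$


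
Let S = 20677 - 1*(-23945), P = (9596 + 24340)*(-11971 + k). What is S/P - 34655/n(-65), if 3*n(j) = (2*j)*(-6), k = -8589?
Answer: -201497019721/1511735680 ≈ -133.29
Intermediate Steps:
P = -697724160 (P = (9596 + 24340)*(-11971 - 8589) = 33936*(-20560) = -697724160)
S = 44622 (S = 20677 + 23945 = 44622)
n(j) = -4*j (n(j) = ((2*j)*(-6))/3 = (-12*j)/3 = -4*j)
S/P - 34655/n(-65) = 44622/(-697724160) - 34655/((-4*(-65))) = 44622*(-1/697724160) - 34655/260 = -7437/116287360 - 34655*1/260 = -7437/116287360 - 6931/52 = -201497019721/1511735680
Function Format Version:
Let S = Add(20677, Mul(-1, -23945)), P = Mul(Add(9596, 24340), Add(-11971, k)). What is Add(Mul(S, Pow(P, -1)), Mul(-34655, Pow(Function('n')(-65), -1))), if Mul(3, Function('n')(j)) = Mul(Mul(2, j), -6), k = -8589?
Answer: Rational(-201497019721, 1511735680) ≈ -133.29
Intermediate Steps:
P = -697724160 (P = Mul(Add(9596, 24340), Add(-11971, -8589)) = Mul(33936, -20560) = -697724160)
S = 44622 (S = Add(20677, 23945) = 44622)
Function('n')(j) = Mul(-4, j) (Function('n')(j) = Mul(Rational(1, 3), Mul(Mul(2, j), -6)) = Mul(Rational(1, 3), Mul(-12, j)) = Mul(-4, j))
Add(Mul(S, Pow(P, -1)), Mul(-34655, Pow(Function('n')(-65), -1))) = Add(Mul(44622, Pow(-697724160, -1)), Mul(-34655, Pow(Mul(-4, -65), -1))) = Add(Mul(44622, Rational(-1, 697724160)), Mul(-34655, Pow(260, -1))) = Add(Rational(-7437, 116287360), Mul(-34655, Rational(1, 260))) = Add(Rational(-7437, 116287360), Rational(-6931, 52)) = Rational(-201497019721, 1511735680)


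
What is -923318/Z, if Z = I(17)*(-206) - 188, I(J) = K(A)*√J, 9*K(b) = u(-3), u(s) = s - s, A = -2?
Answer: 461659/94 ≈ 4911.3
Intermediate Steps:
u(s) = 0
K(b) = 0 (K(b) = (⅑)*0 = 0)
I(J) = 0 (I(J) = 0*√J = 0)
Z = -188 (Z = 0*(-206) - 188 = 0 - 188 = -188)
-923318/Z = -923318/(-188) = -923318*(-1/188) = 461659/94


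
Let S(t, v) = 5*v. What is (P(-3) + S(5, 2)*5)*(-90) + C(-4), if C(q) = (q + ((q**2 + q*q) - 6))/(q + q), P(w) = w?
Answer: -16931/4 ≈ -4232.8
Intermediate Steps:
C(q) = (-6 + q + 2*q**2)/(2*q) (C(q) = (q + ((q**2 + q**2) - 6))/((2*q)) = (q + (2*q**2 - 6))*(1/(2*q)) = (q + (-6 + 2*q**2))*(1/(2*q)) = (-6 + q + 2*q**2)*(1/(2*q)) = (-6 + q + 2*q**2)/(2*q))
(P(-3) + S(5, 2)*5)*(-90) + C(-4) = (-3 + (5*2)*5)*(-90) + (1/2 - 4 - 3/(-4)) = (-3 + 10*5)*(-90) + (1/2 - 4 - 3*(-1/4)) = (-3 + 50)*(-90) + (1/2 - 4 + 3/4) = 47*(-90) - 11/4 = -4230 - 11/4 = -16931/4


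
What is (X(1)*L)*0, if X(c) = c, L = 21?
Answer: 0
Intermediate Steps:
(X(1)*L)*0 = (1*21)*0 = 21*0 = 0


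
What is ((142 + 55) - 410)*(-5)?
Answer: 1065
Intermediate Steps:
((142 + 55) - 410)*(-5) = (197 - 410)*(-5) = -213*(-5) = 1065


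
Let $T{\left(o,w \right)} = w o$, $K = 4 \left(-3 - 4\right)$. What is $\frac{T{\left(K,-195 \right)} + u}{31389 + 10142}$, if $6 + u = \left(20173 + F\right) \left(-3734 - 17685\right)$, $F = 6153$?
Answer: $- \frac{80553020}{5933} \approx -13577.0$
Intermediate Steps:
$K = -28$ ($K = 4 \left(-7\right) = -28$)
$u = -563876600$ ($u = -6 + \left(20173 + 6153\right) \left(-3734 - 17685\right) = -6 + 26326 \left(-21419\right) = -6 - 563876594 = -563876600$)
$T{\left(o,w \right)} = o w$
$\frac{T{\left(K,-195 \right)} + u}{31389 + 10142} = \frac{\left(-28\right) \left(-195\right) - 563876600}{31389 + 10142} = \frac{5460 - 563876600}{41531} = \left(-563871140\right) \frac{1}{41531} = - \frac{80553020}{5933}$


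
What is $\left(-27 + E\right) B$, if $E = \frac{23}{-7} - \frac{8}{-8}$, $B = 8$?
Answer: $- \frac{1640}{7} \approx -234.29$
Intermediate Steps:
$E = - \frac{16}{7}$ ($E = 23 \left(- \frac{1}{7}\right) - -1 = - \frac{23}{7} + 1 = - \frac{16}{7} \approx -2.2857$)
$\left(-27 + E\right) B = \left(-27 - \frac{16}{7}\right) 8 = \left(- \frac{205}{7}\right) 8 = - \frac{1640}{7}$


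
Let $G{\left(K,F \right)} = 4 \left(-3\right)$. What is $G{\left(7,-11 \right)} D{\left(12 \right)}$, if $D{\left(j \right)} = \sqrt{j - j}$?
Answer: $0$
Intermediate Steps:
$G{\left(K,F \right)} = -12$
$D{\left(j \right)} = 0$ ($D{\left(j \right)} = \sqrt{0} = 0$)
$G{\left(7,-11 \right)} D{\left(12 \right)} = \left(-12\right) 0 = 0$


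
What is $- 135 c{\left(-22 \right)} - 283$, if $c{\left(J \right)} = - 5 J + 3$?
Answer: $-15538$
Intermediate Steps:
$c{\left(J \right)} = 3 - 5 J$
$- 135 c{\left(-22 \right)} - 283 = - 135 \left(3 - -110\right) - 283 = - 135 \left(3 + 110\right) - 283 = \left(-135\right) 113 - 283 = -15255 - 283 = -15538$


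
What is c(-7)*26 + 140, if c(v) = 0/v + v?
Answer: -42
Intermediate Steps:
c(v) = v (c(v) = 0 + v = v)
c(-7)*26 + 140 = -7*26 + 140 = -182 + 140 = -42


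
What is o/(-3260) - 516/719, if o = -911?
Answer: -1027151/2343940 ≈ -0.43822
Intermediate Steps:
o/(-3260) - 516/719 = -911/(-3260) - 516/719 = -911*(-1/3260) - 516*1/719 = 911/3260 - 516/719 = -1027151/2343940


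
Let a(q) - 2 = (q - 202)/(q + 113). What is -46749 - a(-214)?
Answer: -4722267/101 ≈ -46755.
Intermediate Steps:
a(q) = 2 + (-202 + q)/(113 + q) (a(q) = 2 + (q - 202)/(q + 113) = 2 + (-202 + q)/(113 + q))
-46749 - a(-214) = -46749 - 3*(8 - 214)/(113 - 214) = -46749 - 3*(-206)/(-101) = -46749 - 3*(-1)*(-206)/101 = -46749 - 1*618/101 = -46749 - 618/101 = -4722267/101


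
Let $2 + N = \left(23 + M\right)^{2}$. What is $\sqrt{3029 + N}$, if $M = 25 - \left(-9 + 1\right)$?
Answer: $\sqrt{6163} \approx 78.505$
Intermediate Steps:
$M = 33$ ($M = 25 - -8 = 25 + 8 = 33$)
$N = 3134$ ($N = -2 + \left(23 + 33\right)^{2} = -2 + 56^{2} = -2 + 3136 = 3134$)
$\sqrt{3029 + N} = \sqrt{3029 + 3134} = \sqrt{6163}$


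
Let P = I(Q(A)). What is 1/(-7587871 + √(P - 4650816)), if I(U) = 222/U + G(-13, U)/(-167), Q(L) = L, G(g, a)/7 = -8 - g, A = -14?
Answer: -8870221199/67306099636300015 - I*√6355645719934/67306099636300015 ≈ -1.3179e-7 - 3.7456e-11*I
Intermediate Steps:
G(g, a) = -56 - 7*g (G(g, a) = 7*(-8 - g) = -56 - 7*g)
I(U) = -35/167 + 222/U (I(U) = 222/U + (-56 - 7*(-13))/(-167) = 222/U + (-56 + 91)*(-1/167) = 222/U + 35*(-1/167) = 222/U - 35/167 = -35/167 + 222/U)
P = -18782/1169 (P = -35/167 + 222/(-14) = -35/167 + 222*(-1/14) = -35/167 - 111/7 = -18782/1169 ≈ -16.067)
1/(-7587871 + √(P - 4650816)) = 1/(-7587871 + √(-18782/1169 - 4650816)) = 1/(-7587871 + √(-5436822686/1169)) = 1/(-7587871 + I*√6355645719934/1169)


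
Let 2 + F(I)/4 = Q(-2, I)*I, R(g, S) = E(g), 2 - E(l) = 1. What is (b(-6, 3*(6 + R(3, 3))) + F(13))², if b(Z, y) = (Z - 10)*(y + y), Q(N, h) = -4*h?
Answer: 11451456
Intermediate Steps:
E(l) = 1 (E(l) = 2 - 1*1 = 2 - 1 = 1)
R(g, S) = 1
F(I) = -8 - 16*I² (F(I) = -8 + 4*((-4*I)*I) = -8 + 4*(-4*I²) = -8 - 16*I²)
b(Z, y) = 2*y*(-10 + Z) (b(Z, y) = (-10 + Z)*(2*y) = 2*y*(-10 + Z))
(b(-6, 3*(6 + R(3, 3))) + F(13))² = (2*(3*(6 + 1))*(-10 - 6) + (-8 - 16*13²))² = (2*(3*7)*(-16) + (-8 - 16*169))² = (2*21*(-16) + (-8 - 2704))² = (-672 - 2712)² = (-3384)² = 11451456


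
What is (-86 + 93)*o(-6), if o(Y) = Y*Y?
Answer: 252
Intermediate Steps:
o(Y) = Y**2
(-86 + 93)*o(-6) = (-86 + 93)*(-6)**2 = 7*36 = 252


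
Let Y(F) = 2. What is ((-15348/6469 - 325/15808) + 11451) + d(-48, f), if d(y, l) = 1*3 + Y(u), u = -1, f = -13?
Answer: 90097553731/7866304 ≈ 11454.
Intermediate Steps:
d(y, l) = 5 (d(y, l) = 1*3 + 2 = 3 + 2 = 5)
((-15348/6469 - 325/15808) + 11451) + d(-48, f) = ((-15348/6469 - 325/15808) + 11451) + 5 = ((-15348*1/6469 - 325*1/15808) + 11451) + 5 = ((-15348/6469 - 25/1216) + 11451) + 5 = (-18824893/7866304 + 11451) + 5 = 90058222211/7866304 + 5 = 90097553731/7866304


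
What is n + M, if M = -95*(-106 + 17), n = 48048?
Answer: 56503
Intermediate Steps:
M = 8455 (M = -95*(-89) = 8455)
n + M = 48048 + 8455 = 56503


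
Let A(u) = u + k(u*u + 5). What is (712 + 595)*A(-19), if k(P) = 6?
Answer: -16991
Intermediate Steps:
A(u) = 6 + u (A(u) = u + 6 = 6 + u)
(712 + 595)*A(-19) = (712 + 595)*(6 - 19) = 1307*(-13) = -16991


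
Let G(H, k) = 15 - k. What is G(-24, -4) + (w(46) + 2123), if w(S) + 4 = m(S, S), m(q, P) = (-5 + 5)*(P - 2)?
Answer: 2138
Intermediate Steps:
m(q, P) = 0 (m(q, P) = 0*(-2 + P) = 0)
w(S) = -4 (w(S) = -4 + 0 = -4)
G(-24, -4) + (w(46) + 2123) = (15 - 1*(-4)) + (-4 + 2123) = (15 + 4) + 2119 = 19 + 2119 = 2138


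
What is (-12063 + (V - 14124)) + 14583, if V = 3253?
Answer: -8351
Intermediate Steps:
(-12063 + (V - 14124)) + 14583 = (-12063 + (3253 - 14124)) + 14583 = (-12063 - 10871) + 14583 = -22934 + 14583 = -8351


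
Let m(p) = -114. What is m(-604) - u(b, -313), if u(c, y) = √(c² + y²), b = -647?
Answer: -114 - √516578 ≈ -832.73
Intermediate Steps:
m(-604) - u(b, -313) = -114 - √((-647)² + (-313)²) = -114 - √(418609 + 97969) = -114 - √516578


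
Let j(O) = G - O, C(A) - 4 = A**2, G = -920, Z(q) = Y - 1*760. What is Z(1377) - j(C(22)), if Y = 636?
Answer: 1284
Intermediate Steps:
Z(q) = -124 (Z(q) = 636 - 1*760 = 636 - 760 = -124)
C(A) = 4 + A**2
j(O) = -920 - O
Z(1377) - j(C(22)) = -124 - (-920 - (4 + 22**2)) = -124 - (-920 - (4 + 484)) = -124 - (-920 - 1*488) = -124 - (-920 - 488) = -124 - 1*(-1408) = -124 + 1408 = 1284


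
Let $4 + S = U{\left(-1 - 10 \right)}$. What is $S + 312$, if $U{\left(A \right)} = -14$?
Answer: $294$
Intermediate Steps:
$S = -18$ ($S = -4 - 14 = -18$)
$S + 312 = -18 + 312 = 294$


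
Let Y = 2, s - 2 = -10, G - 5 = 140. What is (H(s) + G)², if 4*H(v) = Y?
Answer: 84681/4 ≈ 21170.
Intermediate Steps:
G = 145 (G = 5 + 140 = 145)
s = -8 (s = 2 - 10 = -8)
H(v) = ½ (H(v) = (¼)*2 = ½)
(H(s) + G)² = (½ + 145)² = (291/2)² = 84681/4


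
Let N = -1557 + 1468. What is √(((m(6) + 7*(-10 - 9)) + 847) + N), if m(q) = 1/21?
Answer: √275646/21 ≈ 25.001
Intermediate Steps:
m(q) = 1/21
N = -89
√(((m(6) + 7*(-10 - 9)) + 847) + N) = √(((1/21 + 7*(-10 - 9)) + 847) - 89) = √(((1/21 + 7*(-19)) + 847) - 89) = √(((1/21 - 133) + 847) - 89) = √((-2792/21 + 847) - 89) = √(14995/21 - 89) = √(13126/21) = √275646/21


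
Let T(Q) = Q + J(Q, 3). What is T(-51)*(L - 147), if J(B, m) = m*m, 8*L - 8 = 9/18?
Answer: 49035/8 ≈ 6129.4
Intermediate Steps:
L = 17/16 (L = 1 + (9/18)/8 = 1 + (9*(1/18))/8 = 1 + (1/8)*(1/2) = 1 + 1/16 = 17/16 ≈ 1.0625)
J(B, m) = m**2
T(Q) = 9 + Q (T(Q) = Q + 3**2 = Q + 9 = 9 + Q)
T(-51)*(L - 147) = (9 - 51)*(17/16 - 147) = -42*(-2335/16) = 49035/8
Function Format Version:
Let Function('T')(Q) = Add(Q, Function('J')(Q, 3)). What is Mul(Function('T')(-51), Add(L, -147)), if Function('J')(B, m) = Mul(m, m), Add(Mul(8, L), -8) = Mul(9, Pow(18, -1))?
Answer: Rational(49035, 8) ≈ 6129.4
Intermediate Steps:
L = Rational(17, 16) (L = Add(1, Mul(Rational(1, 8), Mul(9, Pow(18, -1)))) = Add(1, Mul(Rational(1, 8), Mul(9, Rational(1, 18)))) = Add(1, Mul(Rational(1, 8), Rational(1, 2))) = Add(1, Rational(1, 16)) = Rational(17, 16) ≈ 1.0625)
Function('J')(B, m) = Pow(m, 2)
Function('T')(Q) = Add(9, Q) (Function('T')(Q) = Add(Q, Pow(3, 2)) = Add(Q, 9) = Add(9, Q))
Mul(Function('T')(-51), Add(L, -147)) = Mul(Add(9, -51), Add(Rational(17, 16), -147)) = Mul(-42, Rational(-2335, 16)) = Rational(49035, 8)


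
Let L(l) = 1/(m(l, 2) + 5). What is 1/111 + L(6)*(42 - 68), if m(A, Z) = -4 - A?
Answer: 2891/555 ≈ 5.2090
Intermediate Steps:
L(l) = 1/(1 - l) (L(l) = 1/((-4 - l) + 5) = 1/(1 - l))
1/111 + L(6)*(42 - 68) = 1/111 + (-1/(-1 + 6))*(42 - 68) = 1/111 - 1/5*(-26) = 1/111 + 26/5 = 2891/555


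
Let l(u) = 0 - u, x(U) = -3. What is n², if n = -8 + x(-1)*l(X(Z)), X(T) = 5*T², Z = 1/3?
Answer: 361/9 ≈ 40.111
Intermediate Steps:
Z = ⅓ ≈ 0.33333
l(u) = -u
n = -19/3 (n = -8 - (-3)*5*(⅓)² = -8 - (-3)*5*(⅑) = -8 - (-3)*5/9 = -8 - 3*(-5/9) = -8 + 5/3 = -19/3 ≈ -6.3333)
n² = (-19/3)² = 361/9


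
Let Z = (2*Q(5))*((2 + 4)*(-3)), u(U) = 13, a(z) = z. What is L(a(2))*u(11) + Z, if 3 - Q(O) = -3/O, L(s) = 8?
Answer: -128/5 ≈ -25.600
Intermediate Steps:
Q(O) = 3 + 3/O (Q(O) = 3 - (-3)/O = 3 + 3/O)
Z = -648/5 (Z = (2*(3 + 3/5))*((2 + 4)*(-3)) = (2*(3 + 3*(⅕)))*(6*(-3)) = (2*(3 + ⅗))*(-18) = (2*(18/5))*(-18) = (36/5)*(-18) = -648/5 ≈ -129.60)
L(a(2))*u(11) + Z = 8*13 - 648/5 = 104 - 648/5 = -128/5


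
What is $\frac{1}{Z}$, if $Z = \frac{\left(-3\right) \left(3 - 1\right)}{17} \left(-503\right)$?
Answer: $\frac{17}{3018} \approx 0.0056329$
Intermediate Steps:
$Z = \frac{3018}{17}$ ($Z = \left(-3\right) 2 \cdot \frac{1}{17} \left(-503\right) = \left(-6\right) \frac{1}{17} \left(-503\right) = \left(- \frac{6}{17}\right) \left(-503\right) = \frac{3018}{17} \approx 177.53$)
$\frac{1}{Z} = \frac{1}{\frac{3018}{17}} = \frac{17}{3018}$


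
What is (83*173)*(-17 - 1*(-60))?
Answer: 617437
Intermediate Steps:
(83*173)*(-17 - 1*(-60)) = 14359*(-17 + 60) = 14359*43 = 617437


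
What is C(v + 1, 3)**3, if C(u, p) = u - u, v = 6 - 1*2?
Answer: 0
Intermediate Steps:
v = 4 (v = 6 - 2 = 4)
C(u, p) = 0
C(v + 1, 3)**3 = 0**3 = 0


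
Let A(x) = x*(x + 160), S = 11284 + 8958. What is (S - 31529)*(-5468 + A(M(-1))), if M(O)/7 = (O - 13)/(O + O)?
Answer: -53872851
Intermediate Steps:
S = 20242
M(O) = 7*(-13 + O)/(2*O) (M(O) = 7*((O - 13)/(O + O)) = 7*((-13 + O)/((2*O))) = 7*((-13 + O)*(1/(2*O))) = 7*((-13 + O)/(2*O)) = 7*(-13 + O)/(2*O))
A(x) = x*(160 + x)
(S - 31529)*(-5468 + A(M(-1))) = (20242 - 31529)*(-5468 + ((7/2)*(-13 - 1)/(-1))*(160 + (7/2)*(-13 - 1)/(-1))) = -11287*(-5468 + ((7/2)*(-1)*(-14))*(160 + (7/2)*(-1)*(-14))) = -11287*(-5468 + 49*(160 + 49)) = -11287*(-5468 + 49*209) = -11287*(-5468 + 10241) = -11287*4773 = -53872851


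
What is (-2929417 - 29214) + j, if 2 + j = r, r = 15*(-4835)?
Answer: -3031158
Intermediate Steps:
r = -72525
j = -72527 (j = -2 - 72525 = -72527)
(-2929417 - 29214) + j = (-2929417 - 29214) - 72527 = -2958631 - 72527 = -3031158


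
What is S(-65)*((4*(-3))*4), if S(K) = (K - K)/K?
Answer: 0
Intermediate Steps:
S(K) = 0 (S(K) = 0/K = 0)
S(-65)*((4*(-3))*4) = 0*((4*(-3))*4) = 0*(-12*4) = 0*(-48) = 0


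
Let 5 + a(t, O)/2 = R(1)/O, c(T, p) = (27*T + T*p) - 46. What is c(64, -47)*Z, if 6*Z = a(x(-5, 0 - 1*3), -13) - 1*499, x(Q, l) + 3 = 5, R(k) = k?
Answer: 112523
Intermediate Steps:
x(Q, l) = 2 (x(Q, l) = -3 + 5 = 2)
c(T, p) = -46 + 27*T + T*p
a(t, O) = -10 + 2/O (a(t, O) = -10 + 2*(1/O) = -10 + 2/O)
Z = -6619/78 (Z = ((-10 + 2/(-13)) - 1*499)/6 = ((-10 + 2*(-1/13)) - 499)/6 = ((-10 - 2/13) - 499)/6 = (-132/13 - 499)/6 = (1/6)*(-6619/13) = -6619/78 ≈ -84.859)
c(64, -47)*Z = (-46 + 27*64 + 64*(-47))*(-6619/78) = (-46 + 1728 - 3008)*(-6619/78) = -1326*(-6619/78) = 112523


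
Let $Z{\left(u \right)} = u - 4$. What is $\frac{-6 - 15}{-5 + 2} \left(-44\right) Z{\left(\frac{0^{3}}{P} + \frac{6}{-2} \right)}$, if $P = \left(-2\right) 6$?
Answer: $2156$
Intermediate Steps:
$P = -12$
$Z{\left(u \right)} = -4 + u$ ($Z{\left(u \right)} = u - 4 = -4 + u$)
$\frac{-6 - 15}{-5 + 2} \left(-44\right) Z{\left(\frac{0^{3}}{P} + \frac{6}{-2} \right)} = \frac{-6 - 15}{-5 + 2} \left(-44\right) \left(-4 + \left(\frac{0^{3}}{-12} + \frac{6}{-2}\right)\right) = - \frac{21}{-3} \left(-44\right) \left(-4 + \left(0 \left(- \frac{1}{12}\right) + 6 \left(- \frac{1}{2}\right)\right)\right) = \left(-21\right) \left(- \frac{1}{3}\right) \left(-44\right) \left(-4 + \left(0 - 3\right)\right) = 7 \left(-44\right) \left(-4 - 3\right) = \left(-308\right) \left(-7\right) = 2156$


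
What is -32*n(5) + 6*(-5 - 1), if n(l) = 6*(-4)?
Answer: 732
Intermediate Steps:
n(l) = -24
-32*n(5) + 6*(-5 - 1) = -32*(-24) + 6*(-5 - 1) = 768 + 6*(-6) = 768 - 36 = 732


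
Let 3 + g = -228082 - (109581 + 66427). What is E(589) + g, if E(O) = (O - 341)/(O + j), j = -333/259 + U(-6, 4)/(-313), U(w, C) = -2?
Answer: -65043549545/160962 ≈ -4.0409e+5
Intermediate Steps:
j = -2803/2191 (j = -333/259 - 2/(-313) = -333*1/259 - 2*(-1/313) = -9/7 + 2/313 = -2803/2191 ≈ -1.2793)
g = -404093 (g = -3 + (-228082 - (109581 + 66427)) = -3 + (-228082 - 1*176008) = -3 + (-228082 - 176008) = -3 - 404090 = -404093)
E(O) = (-341 + O)/(-2803/2191 + O) (E(O) = (O - 341)/(O - 2803/2191) = (-341 + O)/(-2803/2191 + O))
E(589) + g = 2191*(-341 + 589)/(-2803 + 2191*589) - 404093 = 2191*248/(-2803 + 1290499) - 404093 = 2191*248/1287696 - 404093 = 2191*(1/1287696)*248 - 404093 = 67921/160962 - 404093 = -65043549545/160962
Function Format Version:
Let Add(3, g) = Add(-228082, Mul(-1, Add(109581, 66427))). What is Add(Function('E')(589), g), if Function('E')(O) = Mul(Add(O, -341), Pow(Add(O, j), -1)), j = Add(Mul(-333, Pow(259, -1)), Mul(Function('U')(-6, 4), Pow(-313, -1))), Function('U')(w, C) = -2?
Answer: Rational(-65043549545, 160962) ≈ -4.0409e+5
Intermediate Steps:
j = Rational(-2803, 2191) (j = Add(Mul(-333, Pow(259, -1)), Mul(-2, Pow(-313, -1))) = Add(Mul(-333, Rational(1, 259)), Mul(-2, Rational(-1, 313))) = Add(Rational(-9, 7), Rational(2, 313)) = Rational(-2803, 2191) ≈ -1.2793)
g = -404093 (g = Add(-3, Add(-228082, Mul(-1, Add(109581, 66427)))) = Add(-3, Add(-228082, Mul(-1, 176008))) = Add(-3, Add(-228082, -176008)) = Add(-3, -404090) = -404093)
Function('E')(O) = Mul(Pow(Add(Rational(-2803, 2191), O), -1), Add(-341, O)) (Function('E')(O) = Mul(Add(O, -341), Pow(Add(O, Rational(-2803, 2191)), -1)) = Mul(Add(-341, O), Pow(Add(Rational(-2803, 2191), O), -1)) = Mul(Pow(Add(Rational(-2803, 2191), O), -1), Add(-341, O)))
Add(Function('E')(589), g) = Add(Mul(2191, Pow(Add(-2803, Mul(2191, 589)), -1), Add(-341, 589)), -404093) = Add(Mul(2191, Pow(Add(-2803, 1290499), -1), 248), -404093) = Add(Mul(2191, Pow(1287696, -1), 248), -404093) = Add(Mul(2191, Rational(1, 1287696), 248), -404093) = Add(Rational(67921, 160962), -404093) = Rational(-65043549545, 160962)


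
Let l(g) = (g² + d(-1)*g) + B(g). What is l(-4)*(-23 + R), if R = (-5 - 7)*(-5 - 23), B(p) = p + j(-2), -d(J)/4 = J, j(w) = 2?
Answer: -626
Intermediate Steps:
d(J) = -4*J
B(p) = 2 + p (B(p) = p + 2 = 2 + p)
l(g) = 2 + g² + 5*g (l(g) = (g² + (-4*(-1))*g) + (2 + g) = (g² + 4*g) + (2 + g) = 2 + g² + 5*g)
R = 336 (R = -12*(-28) = 336)
l(-4)*(-23 + R) = (2 + (-4)² + 5*(-4))*(-23 + 336) = (2 + 16 - 20)*313 = -2*313 = -626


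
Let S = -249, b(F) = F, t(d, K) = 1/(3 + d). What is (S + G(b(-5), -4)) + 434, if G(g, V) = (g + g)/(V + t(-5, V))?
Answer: 1685/9 ≈ 187.22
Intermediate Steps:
G(g, V) = 2*g/(-½ + V) (G(g, V) = (g + g)/(V + 1/(3 - 5)) = (2*g)/(V + 1/(-2)) = (2*g)/(V - ½) = (2*g)/(-½ + V) = 2*g/(-½ + V))
(S + G(b(-5), -4)) + 434 = (-249 + 4*(-5)/(-1 + 2*(-4))) + 434 = (-249 + 4*(-5)/(-1 - 8)) + 434 = (-249 + 4*(-5)/(-9)) + 434 = (-249 + 4*(-5)*(-⅑)) + 434 = (-249 + 20/9) + 434 = -2221/9 + 434 = 1685/9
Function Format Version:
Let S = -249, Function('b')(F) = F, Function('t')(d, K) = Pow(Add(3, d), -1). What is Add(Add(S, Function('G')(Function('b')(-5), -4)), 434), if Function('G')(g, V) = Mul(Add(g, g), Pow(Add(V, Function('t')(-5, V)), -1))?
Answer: Rational(1685, 9) ≈ 187.22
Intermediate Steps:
Function('G')(g, V) = Mul(2, g, Pow(Add(Rational(-1, 2), V), -1)) (Function('G')(g, V) = Mul(Add(g, g), Pow(Add(V, Pow(Add(3, -5), -1)), -1)) = Mul(Mul(2, g), Pow(Add(V, Pow(-2, -1)), -1)) = Mul(Mul(2, g), Pow(Add(V, Rational(-1, 2)), -1)) = Mul(Mul(2, g), Pow(Add(Rational(-1, 2), V), -1)) = Mul(2, g, Pow(Add(Rational(-1, 2), V), -1)))
Add(Add(S, Function('G')(Function('b')(-5), -4)), 434) = Add(Add(-249, Mul(4, -5, Pow(Add(-1, Mul(2, -4)), -1))), 434) = Add(Add(-249, Mul(4, -5, Pow(Add(-1, -8), -1))), 434) = Add(Add(-249, Mul(4, -5, Pow(-9, -1))), 434) = Add(Add(-249, Mul(4, -5, Rational(-1, 9))), 434) = Add(Add(-249, Rational(20, 9)), 434) = Add(Rational(-2221, 9), 434) = Rational(1685, 9)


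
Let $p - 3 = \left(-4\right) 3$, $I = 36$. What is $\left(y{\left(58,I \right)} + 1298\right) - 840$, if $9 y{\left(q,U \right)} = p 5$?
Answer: $453$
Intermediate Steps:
$p = -9$ ($p = 3 - 12 = -9$)
$y{\left(q,U \right)} = -5$ ($y{\left(q,U \right)} = \frac{\left(-9\right) 5}{9} = \frac{1}{9} \left(-45\right) = -5$)
$\left(y{\left(58,I \right)} + 1298\right) - 840 = \left(-5 + 1298\right) - 840 = 1293 - 840 = 453$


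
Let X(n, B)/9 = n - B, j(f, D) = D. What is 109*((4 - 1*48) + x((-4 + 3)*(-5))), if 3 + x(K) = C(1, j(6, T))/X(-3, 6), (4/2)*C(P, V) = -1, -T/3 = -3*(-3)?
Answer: -829817/162 ≈ -5122.3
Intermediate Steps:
T = -27 (T = -(-9)*(-3) = -3*9 = -27)
C(P, V) = -½ (C(P, V) = (½)*(-1) = -½)
X(n, B) = -9*B + 9*n (X(n, B) = 9*(n - B) = -9*B + 9*n)
x(K) = -485/162 (x(K) = -3 - 1/(2*(-9*6 + 9*(-3))) = -3 - 1/(2*(-54 - 27)) = -3 - ½/(-81) = -3 - ½*(-1/81) = -3 + 1/162 = -485/162)
109*((4 - 1*48) + x((-4 + 3)*(-5))) = 109*((4 - 1*48) - 485/162) = 109*((4 - 48) - 485/162) = 109*(-44 - 485/162) = 109*(-7613/162) = -829817/162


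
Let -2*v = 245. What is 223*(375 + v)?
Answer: 112615/2 ≈ 56308.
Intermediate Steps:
v = -245/2 (v = -½*245 = -245/2 ≈ -122.50)
223*(375 + v) = 223*(375 - 245/2) = 223*(505/2) = 112615/2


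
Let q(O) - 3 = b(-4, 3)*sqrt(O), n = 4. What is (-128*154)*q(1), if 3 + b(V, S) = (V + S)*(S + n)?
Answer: 137984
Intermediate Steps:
b(V, S) = -3 + (4 + S)*(S + V) (b(V, S) = -3 + (V + S)*(S + 4) = -3 + (S + V)*(4 + S) = -3 + (4 + S)*(S + V))
q(O) = 3 - 10*sqrt(O) (q(O) = 3 + (-3 + 3**2 + 4*3 + 4*(-4) + 3*(-4))*sqrt(O) = 3 + (-3 + 9 + 12 - 16 - 12)*sqrt(O) = 3 - 10*sqrt(O))
(-128*154)*q(1) = (-128*154)*(3 - 10*sqrt(1)) = -19712*(3 - 10*1) = -19712*(3 - 10) = -19712*(-7) = 137984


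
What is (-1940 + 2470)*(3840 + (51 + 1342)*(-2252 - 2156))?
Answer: -3252347120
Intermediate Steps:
(-1940 + 2470)*(3840 + (51 + 1342)*(-2252 - 2156)) = 530*(3840 + 1393*(-4408)) = 530*(3840 - 6140344) = 530*(-6136504) = -3252347120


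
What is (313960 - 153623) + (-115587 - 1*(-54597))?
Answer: 99347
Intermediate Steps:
(313960 - 153623) + (-115587 - 1*(-54597)) = 160337 + (-115587 + 54597) = 160337 - 60990 = 99347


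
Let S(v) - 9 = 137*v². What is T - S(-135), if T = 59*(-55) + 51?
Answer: -2500028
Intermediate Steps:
S(v) = 9 + 137*v²
T = -3194 (T = -3245 + 51 = -3194)
T - S(-135) = -3194 - (9 + 137*(-135)²) = -3194 - (9 + 137*18225) = -3194 - (9 + 2496825) = -3194 - 1*2496834 = -3194 - 2496834 = -2500028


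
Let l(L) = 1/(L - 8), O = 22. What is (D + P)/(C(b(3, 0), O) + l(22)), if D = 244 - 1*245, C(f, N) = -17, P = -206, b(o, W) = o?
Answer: 966/79 ≈ 12.228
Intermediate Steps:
l(L) = 1/(-8 + L)
D = -1 (D = 244 - 245 = -1)
(D + P)/(C(b(3, 0), O) + l(22)) = (-1 - 206)/(-17 + 1/(-8 + 22)) = -207/(-17 + 1/14) = -207/(-237/14) = -207*(-14/237) = 966/79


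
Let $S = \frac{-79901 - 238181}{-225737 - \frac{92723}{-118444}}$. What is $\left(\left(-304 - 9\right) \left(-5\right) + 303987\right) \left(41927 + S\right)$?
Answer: $\frac{342537263108603818736}{26737100505} \approx 1.2811 \cdot 10^{10}$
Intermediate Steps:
$S = \frac{37674904408}{26737100505}$ ($S = - \frac{318082}{-225737 - - \frac{92723}{118444}} = - \frac{318082}{-225737 + \frac{92723}{118444}} = - \frac{318082}{- \frac{26737100505}{118444}} = \left(-318082\right) \left(- \frac{118444}{26737100505}\right) = \frac{37674904408}{26737100505} \approx 1.4091$)
$\left(\left(-304 - 9\right) \left(-5\right) + 303987\right) \left(41927 + S\right) = \left(\left(-304 - 9\right) \left(-5\right) + 303987\right) \left(41927 + \frac{37674904408}{26737100505}\right) = \left(\left(-313\right) \left(-5\right) + 303987\right) \frac{1121044087777543}{26737100505} = \left(1565 + 303987\right) \frac{1121044087777543}{26737100505} = 305552 \cdot \frac{1121044087777543}{26737100505} = \frac{342537263108603818736}{26737100505}$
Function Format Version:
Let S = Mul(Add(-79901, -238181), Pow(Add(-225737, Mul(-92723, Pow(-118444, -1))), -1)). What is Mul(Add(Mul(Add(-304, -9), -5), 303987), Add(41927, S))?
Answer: Rational(342537263108603818736, 26737100505) ≈ 1.2811e+10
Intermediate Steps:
S = Rational(37674904408, 26737100505) (S = Mul(-318082, Pow(Add(-225737, Mul(-92723, Rational(-1, 118444))), -1)) = Mul(-318082, Pow(Add(-225737, Rational(92723, 118444)), -1)) = Mul(-318082, Pow(Rational(-26737100505, 118444), -1)) = Mul(-318082, Rational(-118444, 26737100505)) = Rational(37674904408, 26737100505) ≈ 1.4091)
Mul(Add(Mul(Add(-304, -9), -5), 303987), Add(41927, S)) = Mul(Add(Mul(Add(-304, -9), -5), 303987), Add(41927, Rational(37674904408, 26737100505))) = Mul(Add(Mul(-313, -5), 303987), Rational(1121044087777543, 26737100505)) = Mul(Add(1565, 303987), Rational(1121044087777543, 26737100505)) = Mul(305552, Rational(1121044087777543, 26737100505)) = Rational(342537263108603818736, 26737100505)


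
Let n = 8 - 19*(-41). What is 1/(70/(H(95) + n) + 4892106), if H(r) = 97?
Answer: 442/2162310887 ≈ 2.0441e-7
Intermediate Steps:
n = 787 (n = 8 + 779 = 787)
1/(70/(H(95) + n) + 4892106) = 1/(70/(97 + 787) + 4892106) = 1/(70/884 + 4892106) = 1/(70*(1/884) + 4892106) = 1/(35/442 + 4892106) = 1/(2162310887/442) = 442/2162310887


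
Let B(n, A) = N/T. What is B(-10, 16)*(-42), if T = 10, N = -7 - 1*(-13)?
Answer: -126/5 ≈ -25.200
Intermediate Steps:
N = 6 (N = -7 + 13 = 6)
B(n, A) = ⅗ (B(n, A) = 6/10 = 6*(⅒) = ⅗)
B(-10, 16)*(-42) = (⅗)*(-42) = -126/5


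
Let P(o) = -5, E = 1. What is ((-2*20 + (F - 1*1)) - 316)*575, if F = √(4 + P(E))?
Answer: -205275 + 575*I ≈ -2.0528e+5 + 575.0*I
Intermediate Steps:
F = I (F = √(4 - 5) = √(-1) = I ≈ 1.0*I)
((-2*20 + (F - 1*1)) - 316)*575 = ((-2*20 + (I - 1*1)) - 316)*575 = ((-40 + (I - 1)) - 316)*575 = ((-40 + (-1 + I)) - 316)*575 = ((-41 + I) - 316)*575 = (-357 + I)*575 = -205275 + 575*I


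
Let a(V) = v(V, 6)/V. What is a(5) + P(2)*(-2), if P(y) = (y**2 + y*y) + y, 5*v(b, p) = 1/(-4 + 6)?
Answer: -999/50 ≈ -19.980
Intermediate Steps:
v(b, p) = 1/10 (v(b, p) = 1/(5*(-4 + 6)) = (1/5)/2 = (1/5)*(1/2) = 1/10)
P(y) = y + 2*y**2 (P(y) = (y**2 + y**2) + y = 2*y**2 + y = y + 2*y**2)
a(V) = 1/(10*V)
a(5) + P(2)*(-2) = (1/10)/5 + (2*(1 + 2*2))*(-2) = (1/10)*(1/5) + (2*(1 + 4))*(-2) = 1/50 + (2*5)*(-2) = 1/50 + 10*(-2) = 1/50 - 20 = -999/50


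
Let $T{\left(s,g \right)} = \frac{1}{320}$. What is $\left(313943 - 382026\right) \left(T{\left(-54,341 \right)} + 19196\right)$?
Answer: $- \frac{418214873843}{320} \approx -1.3069 \cdot 10^{9}$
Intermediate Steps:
$T{\left(s,g \right)} = \frac{1}{320}$
$\left(313943 - 382026\right) \left(T{\left(-54,341 \right)} + 19196\right) = \left(313943 - 382026\right) \left(\frac{1}{320} + 19196\right) = \left(-68083\right) \frac{6142721}{320} = - \frac{418214873843}{320}$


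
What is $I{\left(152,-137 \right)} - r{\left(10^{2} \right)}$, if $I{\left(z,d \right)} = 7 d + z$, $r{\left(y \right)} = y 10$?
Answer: $-1807$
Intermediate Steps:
$r{\left(y \right)} = 10 y$
$I{\left(z,d \right)} = z + 7 d$
$I{\left(152,-137 \right)} - r{\left(10^{2} \right)} = \left(152 + 7 \left(-137\right)\right) - 10 \cdot 10^{2} = \left(152 - 959\right) - 10 \cdot 100 = -807 - 1000 = -1807$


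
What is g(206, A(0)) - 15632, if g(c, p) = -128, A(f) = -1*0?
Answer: -15760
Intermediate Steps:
A(f) = 0
g(206, A(0)) - 15632 = -128 - 15632 = -15760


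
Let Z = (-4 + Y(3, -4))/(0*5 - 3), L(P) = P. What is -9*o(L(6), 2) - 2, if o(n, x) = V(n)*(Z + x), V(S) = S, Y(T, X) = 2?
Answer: -146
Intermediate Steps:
Z = ⅔ (Z = (-4 + 2)/(0*5 - 3) = -2/(0 - 3) = -2/(-3) = -2*(-⅓) = ⅔ ≈ 0.66667)
o(n, x) = n*(⅔ + x)
-9*o(L(6), 2) - 2 = -3*6*(2 + 3*2) - 2 = -3*6*(2 + 6) - 2 = -3*6*8 - 2 = -9*16 - 2 = -144 - 2 = -146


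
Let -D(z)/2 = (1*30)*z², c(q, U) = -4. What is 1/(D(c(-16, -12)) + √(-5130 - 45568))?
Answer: -480/486149 - I*√50698/972298 ≈ -0.00098735 - 0.00023158*I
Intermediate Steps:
D(z) = -60*z² (D(z) = -2*1*30*z² = -60*z²)
1/(D(c(-16, -12)) + √(-5130 - 45568)) = 1/(-60*(-4)² + √(-5130 - 45568)) = 1/(-60*16 + √(-50698)) = 1/(-960 + I*√50698)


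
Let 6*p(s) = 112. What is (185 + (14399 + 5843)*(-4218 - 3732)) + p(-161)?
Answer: -482771089/3 ≈ -1.6092e+8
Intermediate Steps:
p(s) = 56/3 (p(s) = (⅙)*112 = 56/3)
(185 + (14399 + 5843)*(-4218 - 3732)) + p(-161) = (185 + (14399 + 5843)*(-4218 - 3732)) + 56/3 = (185 + 20242*(-7950)) + 56/3 = (185 - 160923900) + 56/3 = -160923715 + 56/3 = -482771089/3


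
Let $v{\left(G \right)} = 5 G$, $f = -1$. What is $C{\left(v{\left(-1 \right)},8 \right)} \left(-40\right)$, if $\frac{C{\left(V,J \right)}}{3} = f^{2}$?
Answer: $-120$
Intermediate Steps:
$C{\left(V,J \right)} = 3$ ($C{\left(V,J \right)} = 3 \left(-1\right)^{2} = 3 \cdot 1 = 3$)
$C{\left(v{\left(-1 \right)},8 \right)} \left(-40\right) = 3 \left(-40\right) = -120$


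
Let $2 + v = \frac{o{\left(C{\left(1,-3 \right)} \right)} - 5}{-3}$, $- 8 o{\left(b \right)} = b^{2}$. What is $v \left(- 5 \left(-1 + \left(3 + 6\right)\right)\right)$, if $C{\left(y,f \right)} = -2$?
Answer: $\frac{20}{3} \approx 6.6667$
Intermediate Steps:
$o{\left(b \right)} = - \frac{b^{2}}{8}$
$v = - \frac{1}{6}$ ($v = -2 + \frac{- \frac{\left(-2\right)^{2}}{8} - 5}{-3} = -2 - \frac{\left(- \frac{1}{8}\right) 4 - 5}{3} = -2 - \frac{- \frac{1}{2} - 5}{3} = -2 - - \frac{11}{6} = -2 + \frac{11}{6} = - \frac{1}{6} \approx -0.16667$)
$v \left(- 5 \left(-1 + \left(3 + 6\right)\right)\right) = - \frac{\left(-5\right) \left(-1 + \left(3 + 6\right)\right)}{6} = - \frac{\left(-5\right) \left(-1 + 9\right)}{6} = - \frac{\left(-5\right) 8}{6} = \left(- \frac{1}{6}\right) \left(-40\right) = \frac{20}{3}$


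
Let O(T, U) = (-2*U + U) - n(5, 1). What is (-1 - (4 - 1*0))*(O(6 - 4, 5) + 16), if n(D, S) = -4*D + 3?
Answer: -140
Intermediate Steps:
n(D, S) = 3 - 4*D
O(T, U) = 17 - U (O(T, U) = (-2*U + U) - (3 - 4*5) = -U - (3 - 20) = -U - 1*(-17) = -U + 17 = 17 - U)
(-1 - (4 - 1*0))*(O(6 - 4, 5) + 16) = (-1 - (4 - 1*0))*((17 - 1*5) + 16) = (-1 - (4 + 0))*((17 - 5) + 16) = (-1 - 1*4)*(12 + 16) = (-1 - 4)*28 = -5*28 = -140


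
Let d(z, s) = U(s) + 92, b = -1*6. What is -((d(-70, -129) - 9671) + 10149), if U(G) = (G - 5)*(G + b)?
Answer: -18660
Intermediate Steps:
b = -6
U(G) = (-6 + G)*(-5 + G) (U(G) = (G - 5)*(G - 6) = (-5 + G)*(-6 + G) = (-6 + G)*(-5 + G))
d(z, s) = 122 + s² - 11*s (d(z, s) = (30 + s² - 11*s) + 92 = 122 + s² - 11*s)
-((d(-70, -129) - 9671) + 10149) = -(((122 + (-129)² - 11*(-129)) - 9671) + 10149) = -(((122 + 16641 + 1419) - 9671) + 10149) = -((18182 - 9671) + 10149) = -(8511 + 10149) = -1*18660 = -18660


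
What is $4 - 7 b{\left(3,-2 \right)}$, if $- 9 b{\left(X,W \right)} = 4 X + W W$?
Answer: $\frac{148}{9} \approx 16.444$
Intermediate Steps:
$b{\left(X,W \right)} = - \frac{4 X}{9} - \frac{W^{2}}{9}$ ($b{\left(X,W \right)} = - \frac{4 X + W W}{9} = - \frac{4 X + W^{2}}{9} = - \frac{W^{2} + 4 X}{9} = - \frac{4 X}{9} - \frac{W^{2}}{9}$)
$4 - 7 b{\left(3,-2 \right)} = 4 - 7 \left(\left(- \frac{4}{9}\right) 3 - \frac{\left(-2\right)^{2}}{9}\right) = 4 - 7 \left(- \frac{4}{3} - \frac{4}{9}\right) = 4 - - \frac{112}{9} = 4 + \frac{112}{9} = \frac{148}{9}$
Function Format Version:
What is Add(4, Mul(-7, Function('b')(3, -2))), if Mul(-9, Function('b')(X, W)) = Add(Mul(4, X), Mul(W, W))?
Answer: Rational(148, 9) ≈ 16.444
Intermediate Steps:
Function('b')(X, W) = Add(Mul(Rational(-4, 9), X), Mul(Rational(-1, 9), Pow(W, 2))) (Function('b')(X, W) = Mul(Rational(-1, 9), Add(Mul(4, X), Mul(W, W))) = Mul(Rational(-1, 9), Add(Mul(4, X), Pow(W, 2))) = Mul(Rational(-1, 9), Add(Pow(W, 2), Mul(4, X))) = Add(Mul(Rational(-4, 9), X), Mul(Rational(-1, 9), Pow(W, 2))))
Add(4, Mul(-7, Function('b')(3, -2))) = Add(4, Mul(-7, Add(Mul(Rational(-4, 9), 3), Mul(Rational(-1, 9), Pow(-2, 2))))) = Add(4, Mul(-7, Add(Rational(-4, 3), Mul(Rational(-1, 9), 4)))) = Add(4, Mul(-7, Add(Rational(-4, 3), Rational(-4, 9)))) = Add(4, Mul(-7, Rational(-16, 9))) = Add(4, Rational(112, 9)) = Rational(148, 9)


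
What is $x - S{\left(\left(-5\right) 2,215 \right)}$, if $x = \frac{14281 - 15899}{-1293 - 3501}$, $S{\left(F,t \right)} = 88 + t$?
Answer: $- \frac{725482}{2397} \approx -302.66$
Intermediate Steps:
$x = \frac{809}{2397}$ ($x = - \frac{1618}{-4794} = \left(-1618\right) \left(- \frac{1}{4794}\right) = \frac{809}{2397} \approx 0.33751$)
$x - S{\left(\left(-5\right) 2,215 \right)} = \frac{809}{2397} - \left(88 + 215\right) = \frac{809}{2397} - 303 = - \frac{725482}{2397}$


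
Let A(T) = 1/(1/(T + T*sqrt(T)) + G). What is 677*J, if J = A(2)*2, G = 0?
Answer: 2708 + 2708*sqrt(2) ≈ 6537.7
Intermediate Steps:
A(T) = T + T**(3/2) (A(T) = 1/(1/(T + T*sqrt(T)) + 0) = 1/(1/(T + T**(3/2)) + 0) = 1/(1/(T + T**(3/2))) = T + T**(3/2))
J = 4 + 4*sqrt(2) (J = (2 + 2**(3/2))*2 = (2 + 2*sqrt(2))*2 = 4 + 4*sqrt(2) ≈ 9.6569)
677*J = 677*(4 + 4*sqrt(2)) = 2708 + 2708*sqrt(2)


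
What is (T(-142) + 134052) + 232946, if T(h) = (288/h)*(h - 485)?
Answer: 26147146/71 ≈ 3.6827e+5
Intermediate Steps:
T(h) = 288*(-485 + h)/h (T(h) = (288/h)*(-485 + h) = 288*(-485 + h)/h)
(T(-142) + 134052) + 232946 = ((288 - 139680/(-142)) + 134052) + 232946 = ((288 - 139680*(-1/142)) + 134052) + 232946 = ((288 + 69840/71) + 134052) + 232946 = (90288/71 + 134052) + 232946 = 9607980/71 + 232946 = 26147146/71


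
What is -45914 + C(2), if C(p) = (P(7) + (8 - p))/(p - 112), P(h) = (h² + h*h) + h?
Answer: -5050651/110 ≈ -45915.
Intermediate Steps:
P(h) = h + 2*h² (P(h) = (h² + h²) + h = 2*h² + h = h + 2*h²)
C(p) = (113 - p)/(-112 + p) (C(p) = (7*(1 + 2*7) + (8 - p))/(p - 112) = (7*(1 + 14) + (8 - p))/(-112 + p) = (7*15 + (8 - p))/(-112 + p) = (105 + (8 - p))/(-112 + p) = (113 - p)/(-112 + p))
-45914 + C(2) = -45914 + (113 - 1*2)/(-112 + 2) = -45914 + (113 - 2)/(-110) = -45914 - 1/110*111 = -45914 - 111/110 = -5050651/110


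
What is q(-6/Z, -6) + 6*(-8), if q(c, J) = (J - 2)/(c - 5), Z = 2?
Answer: -47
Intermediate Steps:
q(c, J) = (-2 + J)/(-5 + c)
q(-6/Z, -6) + 6*(-8) = (-2 - 6)/(-5 - 6/2) + 6*(-8) = -8/(-5 - 6*1/2) - 48 = -8/(-5 - 3) - 48 = -8/(-8) - 48 = -1/8*(-8) - 48 = 1 - 48 = -47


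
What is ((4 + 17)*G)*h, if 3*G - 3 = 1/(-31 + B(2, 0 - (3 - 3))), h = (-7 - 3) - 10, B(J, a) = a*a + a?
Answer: -12880/31 ≈ -415.48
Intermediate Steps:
B(J, a) = a + a² (B(J, a) = a² + a = a + a²)
h = -20 (h = -10 - 10 = -20)
G = 92/93 (G = 1 + 1/(3*(-31 + (0 - (3 - 3))*(1 + (0 - (3 - 3))))) = 1 + 1/(3*(-31 + (0 - 1*0)*(1 + (0 - 1*0)))) = 1 + 1/(3*(-31 + (0 + 0)*(1 + (0 + 0)))) = 1 + 1/(3*(-31 + 0*(1 + 0))) = 1 + 1/(3*(-31 + 0*1)) = 1 + 1/(3*(-31 + 0)) = 1 + (⅓)/(-31) = 1 + (⅓)*(-1/31) = 1 - 1/93 = 92/93 ≈ 0.98925)
((4 + 17)*G)*h = ((4 + 17)*(92/93))*(-20) = (21*(92/93))*(-20) = (644/31)*(-20) = -12880/31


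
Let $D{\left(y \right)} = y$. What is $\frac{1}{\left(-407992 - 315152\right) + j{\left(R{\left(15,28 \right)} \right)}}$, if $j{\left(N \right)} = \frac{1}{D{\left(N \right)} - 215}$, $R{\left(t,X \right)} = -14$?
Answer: $- \frac{229}{165599977} \approx -1.3829 \cdot 10^{-6}$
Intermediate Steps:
$j{\left(N \right)} = \frac{1}{-215 + N}$ ($j{\left(N \right)} = \frac{1}{N - 215} = \frac{1}{-215 + N}$)
$\frac{1}{\left(-407992 - 315152\right) + j{\left(R{\left(15,28 \right)} \right)}} = \frac{1}{\left(-407992 - 315152\right) + \frac{1}{-215 - 14}} = \frac{1}{\left(-407992 - 315152\right) + \frac{1}{-229}} = \frac{1}{-723144 - \frac{1}{229}} = \frac{1}{- \frac{165599977}{229}} = - \frac{229}{165599977}$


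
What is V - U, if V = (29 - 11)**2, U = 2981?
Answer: -2657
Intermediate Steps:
V = 324 (V = 18**2 = 324)
V - U = 324 - 1*2981 = 324 - 2981 = -2657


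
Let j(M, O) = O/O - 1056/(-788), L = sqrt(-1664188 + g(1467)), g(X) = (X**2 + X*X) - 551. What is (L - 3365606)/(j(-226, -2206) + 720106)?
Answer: -663024382/141861343 + 591*sqrt(293271)/141861343 ≈ -4.6715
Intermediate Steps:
g(X) = -551 + 2*X**2 (g(X) = (X**2 + X**2) - 551 = 2*X**2 - 551 = -551 + 2*X**2)
L = 3*sqrt(293271) (L = sqrt(-1664188 + (-551 + 2*1467**2)) = sqrt(-1664188 + (-551 + 2*2152089)) = sqrt(-1664188 + (-551 + 4304178)) = sqrt(-1664188 + 4303627) = sqrt(2639439) = 3*sqrt(293271) ≈ 1624.6)
j(M, O) = 461/197 (j(M, O) = 1 - 1056*(-1/788) = 1 + 264/197 = 461/197)
(L - 3365606)/(j(-226, -2206) + 720106) = (3*sqrt(293271) - 3365606)/(461/197 + 720106) = (-3365606 + 3*sqrt(293271))/(141861343/197) = (-3365606 + 3*sqrt(293271))*(197/141861343) = -663024382/141861343 + 591*sqrt(293271)/141861343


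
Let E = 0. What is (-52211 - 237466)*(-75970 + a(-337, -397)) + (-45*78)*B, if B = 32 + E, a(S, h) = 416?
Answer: 21886143738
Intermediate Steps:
B = 32 (B = 32 + 0 = 32)
(-52211 - 237466)*(-75970 + a(-337, -397)) + (-45*78)*B = (-52211 - 237466)*(-75970 + 416) - 45*78*32 = -289677*(-75554) - 3510*32 = 21886256058 - 112320 = 21886143738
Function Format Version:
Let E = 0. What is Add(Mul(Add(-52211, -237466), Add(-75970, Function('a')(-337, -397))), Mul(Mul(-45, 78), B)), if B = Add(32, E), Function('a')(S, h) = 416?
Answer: 21886143738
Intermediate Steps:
B = 32 (B = Add(32, 0) = 32)
Add(Mul(Add(-52211, -237466), Add(-75970, Function('a')(-337, -397))), Mul(Mul(-45, 78), B)) = Add(Mul(Add(-52211, -237466), Add(-75970, 416)), Mul(Mul(-45, 78), 32)) = Add(Mul(-289677, -75554), Mul(-3510, 32)) = Add(21886256058, -112320) = 21886143738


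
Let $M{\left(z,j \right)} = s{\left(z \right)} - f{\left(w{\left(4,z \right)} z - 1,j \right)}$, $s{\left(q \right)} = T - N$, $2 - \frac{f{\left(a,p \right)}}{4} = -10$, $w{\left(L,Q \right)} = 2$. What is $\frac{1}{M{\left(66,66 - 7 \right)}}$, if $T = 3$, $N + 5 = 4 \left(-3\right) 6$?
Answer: $\frac{1}{32} \approx 0.03125$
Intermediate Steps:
$f{\left(a,p \right)} = 48$ ($f{\left(a,p \right)} = 8 - -40 = 8 + 40 = 48$)
$N = -77$ ($N = -5 + 4 \left(-3\right) 6 = -5 - 72 = -77$)
$s{\left(q \right)} = 80$ ($s{\left(q \right)} = 3 - -77 = 3 + 77 = 80$)
$M{\left(z,j \right)} = 32$ ($M{\left(z,j \right)} = 80 - 48 = 32$)
$\frac{1}{M{\left(66,66 - 7 \right)}} = \frac{1}{32}$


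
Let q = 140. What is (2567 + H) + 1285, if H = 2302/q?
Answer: 270791/70 ≈ 3868.4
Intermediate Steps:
H = 1151/70 (H = 2302/140 = 2302*(1/140) = 1151/70 ≈ 16.443)
(2567 + H) + 1285 = (2567 + 1151/70) + 1285 = 180841/70 + 1285 = 270791/70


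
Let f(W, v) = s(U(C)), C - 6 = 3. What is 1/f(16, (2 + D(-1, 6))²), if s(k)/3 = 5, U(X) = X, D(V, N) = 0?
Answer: 1/15 ≈ 0.066667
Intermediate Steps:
C = 9 (C = 6 + 3 = 9)
s(k) = 15 (s(k) = 3*5 = 15)
f(W, v) = 15
1/f(16, (2 + D(-1, 6))²) = 1/15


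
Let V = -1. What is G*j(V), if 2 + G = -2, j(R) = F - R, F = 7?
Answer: -32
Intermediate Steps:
j(R) = 7 - R
G = -4 (G = -2 - 2 = -4)
G*j(V) = -4*(7 - 1*(-1)) = -4*(7 + 1) = -4*8 = -32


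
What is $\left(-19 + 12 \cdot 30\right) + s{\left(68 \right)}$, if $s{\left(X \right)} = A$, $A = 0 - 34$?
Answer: $307$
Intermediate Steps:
$A = -34$
$s{\left(X \right)} = -34$
$\left(-19 + 12 \cdot 30\right) + s{\left(68 \right)} = \left(-19 + 12 \cdot 30\right) - 34 = \left(-19 + 360\right) - 34 = 341 - 34 = 307$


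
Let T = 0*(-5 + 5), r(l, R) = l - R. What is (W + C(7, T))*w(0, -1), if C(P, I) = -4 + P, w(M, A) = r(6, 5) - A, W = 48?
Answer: 102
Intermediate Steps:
w(M, A) = 1 - A (w(M, A) = (6 - 1*5) - A = (6 - 5) - A = 1 - A)
T = 0 (T = 0*0 = 0)
(W + C(7, T))*w(0, -1) = (48 + (-4 + 7))*(1 - 1*(-1)) = (48 + 3)*(1 + 1) = 51*2 = 102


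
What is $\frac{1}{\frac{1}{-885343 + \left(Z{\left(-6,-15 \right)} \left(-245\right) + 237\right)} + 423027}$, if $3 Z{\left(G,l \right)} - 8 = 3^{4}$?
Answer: $\frac{2677123}{1132495311318} \approx 2.3639 \cdot 10^{-6}$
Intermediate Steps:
$Z{\left(G,l \right)} = \frac{89}{3}$ ($Z{\left(G,l \right)} = \frac{8}{3} + \frac{3^{4}}{3} = \frac{8}{3} + \frac{1}{3} \cdot 81 = \frac{8}{3} + 27 = \frac{89}{3}$)
$\frac{1}{\frac{1}{-885343 + \left(Z{\left(-6,-15 \right)} \left(-245\right) + 237\right)} + 423027} = \frac{1}{\frac{1}{-885343 + \left(\frac{89}{3} \left(-245\right) + 237\right)} + 423027} = \frac{1}{\frac{1}{-885343 + \left(- \frac{21805}{3} + 237\right)} + 423027} = \frac{1}{\frac{1}{-885343 - \frac{21094}{3}} + 423027} = \frac{1}{\frac{1}{- \frac{2677123}{3}} + 423027} = \frac{1}{- \frac{3}{2677123} + 423027} = \frac{1}{\frac{1132495311318}{2677123}} = \frac{2677123}{1132495311318}$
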